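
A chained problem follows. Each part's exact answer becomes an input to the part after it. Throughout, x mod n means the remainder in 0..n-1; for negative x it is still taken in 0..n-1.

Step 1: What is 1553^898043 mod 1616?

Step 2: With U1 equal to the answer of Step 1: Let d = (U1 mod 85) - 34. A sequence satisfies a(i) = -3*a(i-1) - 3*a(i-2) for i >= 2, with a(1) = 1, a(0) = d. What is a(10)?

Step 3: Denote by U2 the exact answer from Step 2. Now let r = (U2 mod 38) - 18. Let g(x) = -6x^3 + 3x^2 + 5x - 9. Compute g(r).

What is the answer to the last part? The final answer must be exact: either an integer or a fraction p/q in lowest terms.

-1885

Step 1: squarings mod 1616: 1553^1=1553, 1553^2=737, 1553^4=193, 1553^8=81, 1553^16=97, 1553^32=1329, 1553^64=1569, 1553^128=593, 1553^256=977, 1553^512=1089, 1553^1024=1393, 1553^2048=1249, 1553^4096=561, 1553^8192=1217, 1553^16384=833, 1553^32768=625, 1553^65536=1169, 1553^131072=1041, 1553^262144=961, 1553^524288=785; 1553^898043 = 1553^1 * 1553^2 * 1553^8 * 1553^16 * 1553^32 * 1553^64 * 1553^128 * 1553^256 * 1553^512 * 1553^4096 * 1553^8192 * 1553^32768 * 1553^65536 * 1553^262144 * 1553^524288 = 113 (mod 1616); answer 113
Step 2: U1 = 113; d = -6; a(2) = -3*(1) - 3*(-6) = 15; iterating: a(2)=15, a(3)=-48, a(4)=99, a(5)=-153, a(6)=162, a(7)=-27, a(8)=-405, a(9)=1296, a(10)=-2673; answer -2673
Step 3: U2 = -2673; r = 7; -6*(7)^3 + 3*(7)^2 + 5*(7)^1 - 9 = (-2058) + (147) + (35) + (-9) = -1885; answer -1885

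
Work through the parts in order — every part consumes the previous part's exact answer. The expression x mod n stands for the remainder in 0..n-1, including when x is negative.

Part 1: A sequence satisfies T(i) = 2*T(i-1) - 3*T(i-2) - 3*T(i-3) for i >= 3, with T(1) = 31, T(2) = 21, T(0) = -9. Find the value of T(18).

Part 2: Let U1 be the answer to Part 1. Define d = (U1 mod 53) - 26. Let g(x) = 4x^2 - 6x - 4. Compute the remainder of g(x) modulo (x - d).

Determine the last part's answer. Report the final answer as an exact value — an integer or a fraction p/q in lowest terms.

Part 1: T(3) = 2*(21) - 3*(31) - 3*(-9) = -24; iterating: T(3)=-24, T(4)=-204, T(5)=-399, T(6)=-114, T(7)=1581, T(8)=4701, T(9)=5001, T(10)=-8844, T(11)=-46794, T(12)=-82059, T(13)=2796, T(14)=392151, T(15)=1022091, T(16)=859341, T(17)=-2524044, T(18)=-10692384; answer -10692384
Part 2: U1 = -10692384; d = 22; remainder = value at the root: 4*(22)^2 - 6*(22)^1 - 4 = (1936) + (-132) + (-4) = 1800; answer 1800

1800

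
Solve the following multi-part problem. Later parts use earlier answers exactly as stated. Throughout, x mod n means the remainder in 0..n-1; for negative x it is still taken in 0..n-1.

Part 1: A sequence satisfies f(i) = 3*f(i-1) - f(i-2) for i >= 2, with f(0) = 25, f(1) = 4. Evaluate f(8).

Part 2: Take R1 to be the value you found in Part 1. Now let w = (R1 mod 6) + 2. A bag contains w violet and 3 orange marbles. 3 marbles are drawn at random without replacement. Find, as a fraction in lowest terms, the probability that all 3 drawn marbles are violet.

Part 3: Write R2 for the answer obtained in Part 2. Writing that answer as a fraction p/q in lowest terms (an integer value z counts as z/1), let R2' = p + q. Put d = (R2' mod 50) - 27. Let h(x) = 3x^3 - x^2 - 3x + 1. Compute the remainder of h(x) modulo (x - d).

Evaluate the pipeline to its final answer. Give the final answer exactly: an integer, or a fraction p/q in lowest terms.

Part 1: f(2) = 3*(4) - 1*(25) = -13; iterating: f(2)=-13, f(3)=-43, f(4)=-116, f(5)=-305, f(6)=-799, f(7)=-2092, f(8)=-5477; answer -5477
Part 2: R1 = -5477; w = 3; total draws C(6,3) = 20; favorable C(3,3) = 1; P = 1/20; answer 1/20
Part 3: R2 = 1/20; threaded value p + q = 21; d = -6; remainder = value at the root: 3*(-6)^3 - 1*(-6)^2 - 3*(-6)^1 + 1 = (-648) + (-36) + (18) + (1) = -665; answer -665

-665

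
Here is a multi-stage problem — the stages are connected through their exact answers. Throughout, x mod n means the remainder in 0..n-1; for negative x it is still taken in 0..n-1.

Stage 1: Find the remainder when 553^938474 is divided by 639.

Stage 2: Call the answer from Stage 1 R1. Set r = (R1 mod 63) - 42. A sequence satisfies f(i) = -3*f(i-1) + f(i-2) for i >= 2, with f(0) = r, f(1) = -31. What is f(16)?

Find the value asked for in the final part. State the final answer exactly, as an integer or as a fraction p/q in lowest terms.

Stage 1: squarings mod 639: 553^1=553, 553^2=367, 553^4=499, 553^8=430, 553^16=229, 553^32=43, 553^64=571, 553^128=151, 553^256=436, 553^512=313, 553^1024=202, 553^2048=547, 553^4096=157, 553^8192=367, 553^16384=499, 553^32768=430, 553^65536=229, 553^131072=43, 553^262144=571, 553^524288=151; 553^938474 = 553^2 * 553^8 * 553^32 * 553^64 * 553^128 * 553^256 * 553^4096 * 553^16384 * 553^131072 * 553^262144 * 553^524288 = 466 (mod 639); answer 466
Stage 2: R1 = 466; r = -17; f(2) = -3*(-31) + 1*(-17) = 76; iterating: f(2)=76, f(3)=-259, f(4)=853, f(5)=-2818, f(6)=9307, f(7)=-30739, f(8)=101524, f(9)=-335311, f(10)=1107457, f(11)=-3657682, f(12)=12080503, f(13)=-39899191, f(14)=131778076, f(15)=-435233419, f(16)=1437478333; answer 1437478333

1437478333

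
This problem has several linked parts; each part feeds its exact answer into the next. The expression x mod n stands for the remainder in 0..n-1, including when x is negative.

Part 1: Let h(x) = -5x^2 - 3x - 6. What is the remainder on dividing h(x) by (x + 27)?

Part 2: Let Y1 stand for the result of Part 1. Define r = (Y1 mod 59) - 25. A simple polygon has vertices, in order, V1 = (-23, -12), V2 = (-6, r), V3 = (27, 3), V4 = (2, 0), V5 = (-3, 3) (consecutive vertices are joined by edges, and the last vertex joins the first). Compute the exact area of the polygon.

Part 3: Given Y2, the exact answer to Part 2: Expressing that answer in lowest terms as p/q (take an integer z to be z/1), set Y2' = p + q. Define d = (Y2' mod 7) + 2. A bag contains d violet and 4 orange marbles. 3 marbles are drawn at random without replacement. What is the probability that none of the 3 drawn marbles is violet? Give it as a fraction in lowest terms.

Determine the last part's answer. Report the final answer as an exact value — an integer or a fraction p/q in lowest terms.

Part 1: remainder = value at the root: -5*(-27)^2 - 3*(-27)^1 - 6 = (-3645) + (81) + (-6) = -3570; answer -3570
Part 2: Y1 = -3570; r = 4; cross terms: (-23*4 - -6*-12)=-164, (-6*3 - 27*4)=-126, (27*0 - 2*3)=-6, (2*3 - -3*0)=6, (-3*-12 - -23*3)=105; twice the area = |-185| = 185; area = 185/2; answer 185/2
Part 3: Y2 = 185/2; threaded value p + q = 187; d = 7; total draws C(11,3) = 165; favorable C(4,3) = 4; P = 4/165; answer 4/165

4/165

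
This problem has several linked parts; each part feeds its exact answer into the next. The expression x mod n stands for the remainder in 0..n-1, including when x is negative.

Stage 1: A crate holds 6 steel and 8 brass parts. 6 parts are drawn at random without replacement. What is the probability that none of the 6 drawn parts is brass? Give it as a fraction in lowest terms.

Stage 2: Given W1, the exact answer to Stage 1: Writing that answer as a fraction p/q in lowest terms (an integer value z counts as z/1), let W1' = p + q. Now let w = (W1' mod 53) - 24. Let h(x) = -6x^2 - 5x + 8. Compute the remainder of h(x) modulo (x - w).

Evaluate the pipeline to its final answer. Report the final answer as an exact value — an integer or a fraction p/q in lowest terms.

-916

Stage 1: total draws C(14,6) = 3003; favorable C(6,6) = 1; P = 1/3003; answer 1/3003
Stage 2: W1 = 1/3003; threaded value p + q = 3004; w = 12; remainder = value at the root: -6*(12)^2 - 5*(12)^1 + 8 = (-864) + (-60) + (8) = -916; answer -916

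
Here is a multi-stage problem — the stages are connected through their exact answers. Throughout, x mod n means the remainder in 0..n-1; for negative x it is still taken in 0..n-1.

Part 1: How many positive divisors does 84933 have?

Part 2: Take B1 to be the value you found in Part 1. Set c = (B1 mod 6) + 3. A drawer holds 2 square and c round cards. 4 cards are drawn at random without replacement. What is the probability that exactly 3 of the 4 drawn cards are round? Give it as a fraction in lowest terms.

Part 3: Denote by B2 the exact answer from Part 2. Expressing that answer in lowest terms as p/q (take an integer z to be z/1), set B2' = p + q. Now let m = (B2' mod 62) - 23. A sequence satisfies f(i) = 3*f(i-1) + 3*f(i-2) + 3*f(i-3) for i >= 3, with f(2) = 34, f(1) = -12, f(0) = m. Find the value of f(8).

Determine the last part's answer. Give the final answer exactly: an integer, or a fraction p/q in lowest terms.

30816

Part 1: 84933 = 3^2 * 9437; number of divisors = (2+1) * (1+1) = 6; answer 6
Part 2: B1 = 6; c = 3; total draws C(5,4) = 5; favorable C(3,3)*C(2,1) = 2; P = 2/5; answer 2/5
Part 3: B2 = 2/5; threaded value p + q = 7; m = -16; f(3) = 3*(34) + 3*(-12) + 3*(-16) = 18; iterating: f(3)=18, f(4)=120, f(5)=516, f(6)=1962, f(7)=7794, f(8)=30816; answer 30816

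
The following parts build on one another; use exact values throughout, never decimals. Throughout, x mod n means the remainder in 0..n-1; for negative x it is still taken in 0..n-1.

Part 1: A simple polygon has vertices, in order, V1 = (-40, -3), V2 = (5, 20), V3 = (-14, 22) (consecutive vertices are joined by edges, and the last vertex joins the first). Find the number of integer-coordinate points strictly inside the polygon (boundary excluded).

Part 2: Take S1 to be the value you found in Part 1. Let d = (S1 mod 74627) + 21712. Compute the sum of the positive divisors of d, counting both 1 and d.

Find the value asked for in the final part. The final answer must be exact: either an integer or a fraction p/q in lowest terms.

36456

Part 1: cross terms: (-40*20 - 5*-3)=-785, (5*22 - -14*20)=390, (-14*-3 - -40*22)=922; twice the area = |527| = 527; area = 527/2; boundary points = 1 + 1 + 1 = 3; strictly interior points = area - boundary/2 + 1 = 263; answer 263
Part 2: S1 = 263; d = 21975; 21975 = 3 * 5^2 * 293; sigma = (1 + 3) * (1 + 5 + 25) * (1 + 293) = 4 * 31 * 294 = 36456; answer 36456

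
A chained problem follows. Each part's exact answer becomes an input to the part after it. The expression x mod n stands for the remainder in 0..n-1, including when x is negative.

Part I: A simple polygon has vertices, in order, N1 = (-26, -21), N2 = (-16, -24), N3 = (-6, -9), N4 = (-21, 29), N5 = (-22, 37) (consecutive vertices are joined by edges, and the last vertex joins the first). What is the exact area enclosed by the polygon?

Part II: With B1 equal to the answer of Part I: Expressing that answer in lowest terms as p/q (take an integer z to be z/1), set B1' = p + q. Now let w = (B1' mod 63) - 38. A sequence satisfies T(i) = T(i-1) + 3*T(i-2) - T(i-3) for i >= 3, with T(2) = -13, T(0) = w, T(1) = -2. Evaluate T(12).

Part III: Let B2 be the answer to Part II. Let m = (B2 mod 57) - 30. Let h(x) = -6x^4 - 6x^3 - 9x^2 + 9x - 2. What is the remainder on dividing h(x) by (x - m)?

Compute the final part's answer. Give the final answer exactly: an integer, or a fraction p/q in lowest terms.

Part I: cross terms: (-26*-24 - -16*-21)=288, (-16*-9 - -6*-24)=0, (-6*29 - -21*-9)=-363, (-21*37 - -22*29)=-139, (-22*-21 - -26*37)=1424; twice the area = |1210| = 1210; area = 605; answer 605
Part II: B1 = 605; threaded value p + q = 606; w = 1; T(3) = 1*(-13) + 3*(-2) - 1*(1) = -20; iterating: T(3)=-20, T(4)=-57, T(5)=-104, T(6)=-255, T(7)=-510, T(8)=-1171, T(9)=-2446, T(10)=-5449, T(11)=-11616, T(12)=-25517; answer -25517
Part III: B2 = -25517; m = -11; remainder = value at the root: -6*(-11)^4 - 6*(-11)^3 - 9*(-11)^2 + 9*(-11)^1 - 2 = (-87846) + (7986) + (-1089) + (-99) + (-2) = -81050; answer -81050

-81050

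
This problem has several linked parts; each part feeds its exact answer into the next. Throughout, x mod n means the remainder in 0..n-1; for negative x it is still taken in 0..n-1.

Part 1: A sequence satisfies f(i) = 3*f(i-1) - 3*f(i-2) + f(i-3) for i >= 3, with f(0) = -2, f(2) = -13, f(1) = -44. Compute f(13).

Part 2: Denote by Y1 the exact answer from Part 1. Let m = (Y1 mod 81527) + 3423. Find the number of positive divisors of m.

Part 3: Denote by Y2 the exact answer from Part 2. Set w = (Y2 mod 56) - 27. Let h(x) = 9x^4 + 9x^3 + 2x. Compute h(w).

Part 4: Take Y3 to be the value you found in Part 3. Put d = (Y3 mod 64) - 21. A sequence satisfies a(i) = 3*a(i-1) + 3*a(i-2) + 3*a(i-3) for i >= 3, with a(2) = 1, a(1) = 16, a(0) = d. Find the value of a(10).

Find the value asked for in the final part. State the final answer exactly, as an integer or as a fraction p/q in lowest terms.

Part 1: f(3) = 3*(-13) - 3*(-44) + 1*(-2) = 91; iterating: f(3)=91, f(4)=268, f(5)=518, f(6)=841, f(7)=1237, f(8)=1706, f(9)=2248, f(10)=2863, f(11)=3551, f(12)=4312, f(13)=5146; answer 5146
Part 2: Y1 = 5146; m = 8569; 8569 = 11 * 19 * 41; number of divisors = (1+1) * (1+1) * (1+1) = 8; answer 8
Part 3: Y2 = 8; w = -19; 9*(-19)^4 + 9*(-19)^3 + 2*(-19)^1 = (1172889) + (-61731) + (-38) = 1111120; answer 1111120
Part 4: Y3 = 1111120; d = -5; a(3) = 3*(1) + 3*(16) + 3*(-5) = 36; iterating: a(3)=36, a(4)=159, a(5)=588, a(6)=2349, a(7)=9288, a(8)=36675, a(9)=144936, a(10)=572697; answer 572697

572697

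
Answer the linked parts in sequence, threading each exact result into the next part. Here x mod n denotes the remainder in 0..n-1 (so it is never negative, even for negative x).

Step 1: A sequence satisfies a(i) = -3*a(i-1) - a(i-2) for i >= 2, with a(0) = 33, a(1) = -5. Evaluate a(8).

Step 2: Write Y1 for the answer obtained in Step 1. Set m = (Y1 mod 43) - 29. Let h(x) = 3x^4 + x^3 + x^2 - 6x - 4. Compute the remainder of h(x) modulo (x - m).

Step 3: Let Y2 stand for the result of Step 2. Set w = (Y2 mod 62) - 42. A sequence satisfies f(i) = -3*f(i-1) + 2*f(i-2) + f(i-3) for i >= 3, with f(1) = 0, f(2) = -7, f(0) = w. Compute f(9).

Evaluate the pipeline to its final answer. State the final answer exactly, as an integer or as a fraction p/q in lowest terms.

-2535

Step 1: a(2) = -3*(-5) - 1*(33) = -18; iterating: a(2)=-18, a(3)=59, a(4)=-159, a(5)=418, a(6)=-1095, a(7)=2867, a(8)=-7506; answer -7506
Step 2: Y1 = -7506; m = -10; remainder = value at the root: 3*(-10)^4 + 1*(-10)^3 + 1*(-10)^2 - 6*(-10)^1 - 4 = (30000) + (-1000) + (100) + (60) + (-4) = 29156; answer 29156
Step 3: Y2 = 29156; w = -26; f(3) = -3*(-7) + 2*(0) + 1*(-26) = -5; iterating: f(3)=-5, f(4)=1, f(5)=-20, f(6)=57, f(7)=-210, f(8)=724, f(9)=-2535; answer -2535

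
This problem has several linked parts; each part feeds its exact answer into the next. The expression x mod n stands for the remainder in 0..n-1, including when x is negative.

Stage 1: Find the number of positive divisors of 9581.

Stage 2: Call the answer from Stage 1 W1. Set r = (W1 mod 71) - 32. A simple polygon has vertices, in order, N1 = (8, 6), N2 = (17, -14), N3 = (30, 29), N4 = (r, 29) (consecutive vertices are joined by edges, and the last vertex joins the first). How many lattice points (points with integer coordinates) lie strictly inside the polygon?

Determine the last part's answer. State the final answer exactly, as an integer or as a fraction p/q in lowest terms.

917

Stage 1: 9581 = 11 * 13 * 67; number of divisors = (1+1) * (1+1) * (1+1) = 8; answer 8
Stage 2: W1 = 8; r = -24; cross terms: (8*-14 - 17*6)=-214, (17*29 - 30*-14)=913, (30*29 - -24*29)=1566, (-24*6 - 8*29)=-376; twice the area = |1889| = 1889; area = 1889/2; boundary points = 1 + 1 + 54 + 1 = 57; strictly interior points = area - boundary/2 + 1 = 917; answer 917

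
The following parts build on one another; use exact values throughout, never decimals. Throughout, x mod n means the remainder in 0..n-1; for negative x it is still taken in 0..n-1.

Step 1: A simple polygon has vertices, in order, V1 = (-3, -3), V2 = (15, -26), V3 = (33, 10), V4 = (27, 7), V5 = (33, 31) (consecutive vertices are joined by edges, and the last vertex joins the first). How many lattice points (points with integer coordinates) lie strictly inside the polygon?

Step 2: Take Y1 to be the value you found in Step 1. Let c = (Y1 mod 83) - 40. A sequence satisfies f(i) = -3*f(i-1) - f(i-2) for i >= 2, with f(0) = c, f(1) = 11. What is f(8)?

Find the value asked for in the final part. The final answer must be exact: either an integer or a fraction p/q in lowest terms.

Step 1: cross terms: (-3*-26 - 15*-3)=123, (15*10 - 33*-26)=1008, (33*7 - 27*10)=-39, (27*31 - 33*7)=606, (33*-3 - -3*31)=-6; twice the area = |1692| = 1692; area = 846; boundary points = 1 + 18 + 3 + 6 + 2 = 30; strictly interior points = area - boundary/2 + 1 = 832; answer 832
Step 2: Y1 = 832; c = -38; f(2) = -3*(11) - 1*(-38) = 5; iterating: f(2)=5, f(3)=-26, f(4)=73, f(5)=-193, f(6)=506, f(7)=-1325, f(8)=3469; answer 3469

3469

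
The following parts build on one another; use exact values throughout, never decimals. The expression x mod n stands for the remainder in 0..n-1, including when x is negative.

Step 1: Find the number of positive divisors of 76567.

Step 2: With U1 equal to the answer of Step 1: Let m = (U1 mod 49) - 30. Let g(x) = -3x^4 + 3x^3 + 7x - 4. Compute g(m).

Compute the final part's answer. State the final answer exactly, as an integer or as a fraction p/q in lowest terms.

-1423842

Step 1: 76567 = 23 * 3329; number of divisors = (1+1) * (1+1) = 4; answer 4
Step 2: U1 = 4; m = -26; -3*(-26)^4 + 3*(-26)^3 + 7*(-26)^1 - 4 = (-1370928) + (-52728) + (-182) + (-4) = -1423842; answer -1423842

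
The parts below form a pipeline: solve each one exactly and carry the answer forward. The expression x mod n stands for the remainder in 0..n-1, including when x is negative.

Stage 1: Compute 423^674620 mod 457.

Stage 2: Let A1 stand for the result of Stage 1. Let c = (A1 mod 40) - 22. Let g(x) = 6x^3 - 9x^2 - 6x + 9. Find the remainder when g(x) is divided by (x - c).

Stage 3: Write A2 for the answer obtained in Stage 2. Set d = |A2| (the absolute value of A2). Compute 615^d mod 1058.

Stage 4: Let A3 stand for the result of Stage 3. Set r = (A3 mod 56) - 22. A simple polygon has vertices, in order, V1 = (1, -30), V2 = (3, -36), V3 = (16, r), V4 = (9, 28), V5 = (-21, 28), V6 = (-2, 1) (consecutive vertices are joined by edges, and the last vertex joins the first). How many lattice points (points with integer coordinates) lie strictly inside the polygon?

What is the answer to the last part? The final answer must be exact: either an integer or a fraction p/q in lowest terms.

920

Stage 1: squarings mod 457: 423^1=423, 423^2=242, 423^4=68, 423^8=54, 423^16=174, 423^32=114, 423^64=200, 423^128=241, 423^256=42, 423^512=393, 423^1024=440, 423^2048=289, 423^4096=347, 423^8192=218, 423^16384=453, 423^32768=16, 423^65536=256, 423^131072=185, 423^262144=407, 423^524288=215; 423^674620 = 423^4 * 423^8 * 423^16 * 423^32 * 423^256 * 423^512 * 423^2048 * 423^16384 * 423^131072 * 423^524288 = 453 (mod 457); answer 453
Stage 2: A1 = 453; c = -9; remainder = value at the root: 6*(-9)^3 - 9*(-9)^2 - 6*(-9)^1 + 9 = (-4374) + (-729) + (54) + (9) = -5040; answer -5040
Stage 3: A2 = -5040; d = 5040; squarings mod 1058: 615^1=615, 615^2=519, 615^4=629, 615^8=1007, 615^16=485, 615^32=349, 615^64=131, 615^128=233, 615^256=331, 615^512=587, 615^1024=719, 615^2048=657, 615^4096=1043; 615^5040 = 615^16 * 615^32 * 615^128 * 615^256 * 615^512 * 615^4096 = 381 (mod 1058); answer 381
Stage 4: A3 = 381; r = 23; cross terms: (1*-36 - 3*-30)=54, (3*23 - 16*-36)=645, (16*28 - 9*23)=241, (9*28 - -21*28)=840, (-21*1 - -2*28)=35, (-2*-30 - 1*1)=59; twice the area = |1874| = 1874; area = 937; boundary points = 2 + 1 + 1 + 30 + 1 + 1 = 36; strictly interior points = area - boundary/2 + 1 = 920; answer 920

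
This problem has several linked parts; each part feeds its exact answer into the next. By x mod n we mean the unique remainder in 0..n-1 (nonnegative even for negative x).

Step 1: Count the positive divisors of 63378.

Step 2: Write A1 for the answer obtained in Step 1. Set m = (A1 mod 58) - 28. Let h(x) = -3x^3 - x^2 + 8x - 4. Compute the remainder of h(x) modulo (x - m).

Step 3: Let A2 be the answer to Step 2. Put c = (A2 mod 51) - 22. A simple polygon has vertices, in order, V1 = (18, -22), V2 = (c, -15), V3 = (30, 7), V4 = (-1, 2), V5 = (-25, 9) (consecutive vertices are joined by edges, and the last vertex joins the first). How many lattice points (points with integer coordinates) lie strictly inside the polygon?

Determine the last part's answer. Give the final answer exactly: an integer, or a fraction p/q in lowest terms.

Step 1: 63378 = 2 * 3^2 * 7 * 503; number of divisors = (1+1) * (2+1) * (1+1) * (1+1) = 24; answer 24
Step 2: A1 = 24; m = -4; remainder = value at the root: -3*(-4)^3 - 1*(-4)^2 + 8*(-4)^1 - 4 = (192) + (-16) + (-32) + (-4) = 140; answer 140
Step 3: A2 = 140; c = 16; cross terms: (18*-15 - 16*-22)=82, (16*7 - 30*-15)=562, (30*2 - -1*7)=67, (-1*9 - -25*2)=41, (-25*-22 - 18*9)=388; twice the area = |1140| = 1140; area = 570; boundary points = 1 + 2 + 1 + 1 + 1 = 6; strictly interior points = area - boundary/2 + 1 = 568; answer 568

568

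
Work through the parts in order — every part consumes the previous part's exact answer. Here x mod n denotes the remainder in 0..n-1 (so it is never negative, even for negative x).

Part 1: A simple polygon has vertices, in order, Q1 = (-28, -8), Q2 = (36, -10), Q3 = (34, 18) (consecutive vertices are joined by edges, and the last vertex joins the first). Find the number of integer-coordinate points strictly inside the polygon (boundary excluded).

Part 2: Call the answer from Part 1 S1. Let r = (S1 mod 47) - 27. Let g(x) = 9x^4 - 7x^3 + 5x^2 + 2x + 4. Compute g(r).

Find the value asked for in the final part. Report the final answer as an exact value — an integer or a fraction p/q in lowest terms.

1126723

Part 1: cross terms: (-28*-10 - 36*-8)=568, (36*18 - 34*-10)=988, (34*-8 - -28*18)=232; twice the area = |1788| = 1788; area = 894; boundary points = 2 + 2 + 2 = 6; strictly interior points = area - boundary/2 + 1 = 892; answer 892
Part 2: S1 = 892; r = 19; 9*(19)^4 - 7*(19)^3 + 5*(19)^2 + 2*(19)^1 + 4 = (1172889) + (-48013) + (1805) + (38) + (4) = 1126723; answer 1126723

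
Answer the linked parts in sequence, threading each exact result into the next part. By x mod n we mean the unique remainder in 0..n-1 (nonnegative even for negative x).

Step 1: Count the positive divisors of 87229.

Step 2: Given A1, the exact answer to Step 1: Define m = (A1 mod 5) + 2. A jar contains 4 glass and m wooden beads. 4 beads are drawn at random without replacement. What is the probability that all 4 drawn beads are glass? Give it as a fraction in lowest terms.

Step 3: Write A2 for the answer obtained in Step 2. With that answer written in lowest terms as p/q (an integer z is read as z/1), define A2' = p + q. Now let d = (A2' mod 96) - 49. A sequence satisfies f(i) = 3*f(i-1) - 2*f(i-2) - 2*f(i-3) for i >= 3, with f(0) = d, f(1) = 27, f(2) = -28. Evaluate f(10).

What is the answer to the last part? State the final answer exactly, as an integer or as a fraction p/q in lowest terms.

9584

Step 1: 87229 = 19 * 4591; number of divisors = (1+1) * (1+1) = 4; answer 4
Step 2: A1 = 4; m = 6; total draws C(10,4) = 210; favorable C(4,4) = 1; P = 1/210; answer 1/210
Step 3: A2 = 1/210; threaded value p + q = 211; d = -30; f(3) = 3*(-28) - 2*(27) - 2*(-30) = -78; iterating: f(3)=-78, f(4)=-232, f(5)=-484, f(6)=-832, f(7)=-1064, f(8)=-560, f(9)=2112, f(10)=9584; answer 9584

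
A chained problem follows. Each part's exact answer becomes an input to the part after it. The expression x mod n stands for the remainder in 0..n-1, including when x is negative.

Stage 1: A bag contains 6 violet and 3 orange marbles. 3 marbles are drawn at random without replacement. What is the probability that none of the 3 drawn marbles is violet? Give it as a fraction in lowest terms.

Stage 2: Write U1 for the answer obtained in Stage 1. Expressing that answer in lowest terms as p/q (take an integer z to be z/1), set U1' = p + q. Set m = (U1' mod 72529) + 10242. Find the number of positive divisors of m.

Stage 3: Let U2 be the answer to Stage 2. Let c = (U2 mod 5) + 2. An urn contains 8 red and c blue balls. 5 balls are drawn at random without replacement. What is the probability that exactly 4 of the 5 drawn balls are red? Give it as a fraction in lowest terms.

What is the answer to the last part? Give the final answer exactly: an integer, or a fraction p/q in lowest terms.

Stage 1: total draws C(9,3) = 84; favorable C(3,3) = 1; P = 1/84; answer 1/84
Stage 2: U1 = 1/84; threaded value p + q = 85; m = 10327; 10327 = 23 * 449; number of divisors = (1+1) * (1+1) = 4; answer 4
Stage 3: U2 = 4; c = 6; total draws C(14,5) = 2002; favorable C(8,4)*C(6,1) = 420; P = 30/143; answer 30/143

30/143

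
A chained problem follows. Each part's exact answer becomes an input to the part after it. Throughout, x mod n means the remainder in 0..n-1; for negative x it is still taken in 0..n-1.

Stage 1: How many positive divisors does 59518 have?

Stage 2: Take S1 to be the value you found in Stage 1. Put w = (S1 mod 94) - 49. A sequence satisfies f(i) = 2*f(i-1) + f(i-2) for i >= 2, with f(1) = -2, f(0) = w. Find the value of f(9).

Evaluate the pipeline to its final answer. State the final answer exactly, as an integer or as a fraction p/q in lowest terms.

Stage 1: 59518 = 2 * 29759; number of divisors = (1+1) * (1+1) = 4; answer 4
Stage 2: S1 = 4; w = -45; f(2) = 2*(-2) + 1*(-45) = -49; iterating: f(2)=-49, f(3)=-100, f(4)=-249, f(5)=-598, f(6)=-1445, f(7)=-3488, f(8)=-8421, f(9)=-20330; answer -20330

-20330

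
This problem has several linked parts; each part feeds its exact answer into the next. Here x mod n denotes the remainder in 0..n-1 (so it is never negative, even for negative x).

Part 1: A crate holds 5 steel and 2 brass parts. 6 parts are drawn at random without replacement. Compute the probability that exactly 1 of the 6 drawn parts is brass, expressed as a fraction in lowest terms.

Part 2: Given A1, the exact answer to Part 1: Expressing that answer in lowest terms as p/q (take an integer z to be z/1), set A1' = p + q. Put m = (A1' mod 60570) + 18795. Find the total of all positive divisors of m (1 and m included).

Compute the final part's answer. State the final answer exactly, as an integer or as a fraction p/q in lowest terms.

43904

Part 1: total draws C(7,6) = 7; favorable C(2,1)*C(5,5) = 2; P = 2/7; answer 2/7
Part 2: A1 = 2/7; threaded value p + q = 9; m = 18804; 18804 = 2^2 * 3 * 1567; sigma = (1 + 2 + 4) * (1 + 3) * (1 + 1567) = 7 * 4 * 1568 = 43904; answer 43904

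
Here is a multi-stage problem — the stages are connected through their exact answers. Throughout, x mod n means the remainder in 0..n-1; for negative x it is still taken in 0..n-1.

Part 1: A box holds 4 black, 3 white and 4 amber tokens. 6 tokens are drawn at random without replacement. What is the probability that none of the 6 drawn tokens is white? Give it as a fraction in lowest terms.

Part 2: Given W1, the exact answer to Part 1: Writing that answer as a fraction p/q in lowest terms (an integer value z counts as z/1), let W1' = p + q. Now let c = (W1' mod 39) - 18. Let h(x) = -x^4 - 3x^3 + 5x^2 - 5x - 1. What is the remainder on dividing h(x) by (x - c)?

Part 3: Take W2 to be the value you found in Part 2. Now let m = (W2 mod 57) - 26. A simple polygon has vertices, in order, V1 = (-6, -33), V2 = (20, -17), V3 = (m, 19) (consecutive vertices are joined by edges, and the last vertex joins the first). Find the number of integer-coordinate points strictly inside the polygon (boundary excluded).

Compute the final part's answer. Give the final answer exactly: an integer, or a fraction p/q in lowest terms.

Part 1: total draws C(11,6) = 462; favorable C(8,6) = 28; P = 2/33; answer 2/33
Part 2: W1 = 2/33; threaded value p + q = 35; c = 17; remainder = value at the root: -1*(17)^4 - 3*(17)^3 + 5*(17)^2 - 5*(17)^1 - 1 = (-83521) + (-14739) + (1445) + (-85) + (-1) = -96901; answer -96901
Part 3: W2 = -96901; m = 30; cross terms: (-6*-17 - 20*-33)=762, (20*19 - 30*-17)=890, (30*-33 - -6*19)=-876; twice the area = |776| = 776; area = 388; boundary points = 2 + 2 + 4 = 8; strictly interior points = area - boundary/2 + 1 = 385; answer 385

385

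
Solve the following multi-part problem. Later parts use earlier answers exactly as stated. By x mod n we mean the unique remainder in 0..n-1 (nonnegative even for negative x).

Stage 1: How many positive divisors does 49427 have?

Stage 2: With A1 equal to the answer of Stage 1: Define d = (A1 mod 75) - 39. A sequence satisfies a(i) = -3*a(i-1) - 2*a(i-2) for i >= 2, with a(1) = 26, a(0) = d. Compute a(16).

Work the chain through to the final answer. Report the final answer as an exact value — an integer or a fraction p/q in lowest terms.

Stage 1: 49427 = 7 * 23 * 307; number of divisors = (1+1) * (1+1) * (1+1) = 8; answer 8
Stage 2: A1 = 8; d = -31; a(2) = -3*(26) - 2*(-31) = -16; iterating: a(2)=-16, a(3)=-4, a(4)=44, a(5)=-124, a(6)=284, a(7)=-604, a(8)=1244, a(9)=-2524, a(10)=5084, a(11)=-10204, a(12)=20444, a(13)=-40924, a(14)=81884, a(15)=-163804, a(16)=327644; answer 327644

327644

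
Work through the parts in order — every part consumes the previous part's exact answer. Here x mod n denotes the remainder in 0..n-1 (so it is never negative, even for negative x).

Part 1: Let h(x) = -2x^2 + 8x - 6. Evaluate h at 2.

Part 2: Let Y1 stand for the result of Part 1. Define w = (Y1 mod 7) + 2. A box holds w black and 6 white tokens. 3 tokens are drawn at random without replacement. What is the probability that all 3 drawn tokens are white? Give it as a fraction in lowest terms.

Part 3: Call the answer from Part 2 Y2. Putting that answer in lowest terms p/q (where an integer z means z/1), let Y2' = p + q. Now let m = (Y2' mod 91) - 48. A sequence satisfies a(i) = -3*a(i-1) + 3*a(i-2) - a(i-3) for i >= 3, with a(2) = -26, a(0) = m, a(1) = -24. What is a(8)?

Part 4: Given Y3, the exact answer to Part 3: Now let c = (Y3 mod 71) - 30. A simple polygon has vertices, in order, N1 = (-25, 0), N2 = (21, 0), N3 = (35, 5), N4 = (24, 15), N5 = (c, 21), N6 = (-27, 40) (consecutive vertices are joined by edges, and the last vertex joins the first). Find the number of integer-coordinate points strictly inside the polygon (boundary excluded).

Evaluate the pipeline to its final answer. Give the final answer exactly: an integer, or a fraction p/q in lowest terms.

Part 1: -2*(2)^2 + 8*(2)^1 - 6 = (-8) + (16) + (-6) = 2; answer 2
Part 2: Y1 = 2; w = 4; total draws C(10,3) = 120; favorable C(6,3) = 20; P = 1/6; answer 1/6
Part 3: Y2 = 1/6; threaded value p + q = 7; m = -41; a(3) = -3*(-26) + 3*(-24) - 1*(-41) = 47; iterating: a(3)=47, a(4)=-195, a(5)=752, a(6)=-2888, a(7)=11115, a(8)=-42761; answer -42761
Part 4: Y3 = -42761; c = 22; cross terms: (-25*0 - 21*0)=0, (21*5 - 35*0)=105, (35*15 - 24*5)=405, (24*21 - 22*15)=174, (22*40 - -27*21)=1447, (-27*0 - -25*40)=1000; twice the area = |3131| = 3131; area = 3131/2; boundary points = 46 + 1 + 1 + 2 + 1 + 2 = 53; strictly interior points = area - boundary/2 + 1 = 1540; answer 1540

1540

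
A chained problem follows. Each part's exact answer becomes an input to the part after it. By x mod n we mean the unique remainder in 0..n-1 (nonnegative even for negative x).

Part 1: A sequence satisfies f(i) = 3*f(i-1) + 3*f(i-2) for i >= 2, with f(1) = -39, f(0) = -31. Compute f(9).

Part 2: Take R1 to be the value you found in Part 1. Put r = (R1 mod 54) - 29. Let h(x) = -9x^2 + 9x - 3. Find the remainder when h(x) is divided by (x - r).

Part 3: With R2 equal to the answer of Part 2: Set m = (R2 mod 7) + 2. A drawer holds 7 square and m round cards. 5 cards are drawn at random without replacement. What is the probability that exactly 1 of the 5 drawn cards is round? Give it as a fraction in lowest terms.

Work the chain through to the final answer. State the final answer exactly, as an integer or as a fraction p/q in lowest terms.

40/429

Part 1: f(2) = 3*(-39) + 3*(-31) = -210; iterating: f(2)=-210, f(3)=-747, f(4)=-2871, f(5)=-10854, f(6)=-41175, f(7)=-156087, f(8)=-591786, f(9)=-2243619; answer -2243619
Part 2: R1 = -2243619; r = -2; remainder = value at the root: -9*(-2)^2 + 9*(-2)^1 - 3 = (-36) + (-18) + (-3) = -57; answer -57
Part 3: R2 = -57; m = 8; total draws C(15,5) = 3003; favorable C(8,1)*C(7,4) = 280; P = 40/429; answer 40/429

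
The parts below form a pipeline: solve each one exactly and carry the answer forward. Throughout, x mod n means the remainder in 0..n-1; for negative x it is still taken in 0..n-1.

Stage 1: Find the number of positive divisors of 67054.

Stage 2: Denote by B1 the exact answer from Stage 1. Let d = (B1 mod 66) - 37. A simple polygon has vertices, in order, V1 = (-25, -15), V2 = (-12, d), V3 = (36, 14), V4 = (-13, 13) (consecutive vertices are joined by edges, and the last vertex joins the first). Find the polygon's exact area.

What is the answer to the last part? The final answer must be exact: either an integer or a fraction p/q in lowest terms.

2591/2

Stage 1: 67054 = 2 * 13 * 2579; number of divisors = (1+1) * (1+1) * (1+1) = 8; answer 8
Stage 2: B1 = 8; d = -29; cross terms: (-25*-29 - -12*-15)=545, (-12*14 - 36*-29)=876, (36*13 - -13*14)=650, (-13*-15 - -25*13)=520; twice the area = |2591| = 2591; area = 2591/2; answer 2591/2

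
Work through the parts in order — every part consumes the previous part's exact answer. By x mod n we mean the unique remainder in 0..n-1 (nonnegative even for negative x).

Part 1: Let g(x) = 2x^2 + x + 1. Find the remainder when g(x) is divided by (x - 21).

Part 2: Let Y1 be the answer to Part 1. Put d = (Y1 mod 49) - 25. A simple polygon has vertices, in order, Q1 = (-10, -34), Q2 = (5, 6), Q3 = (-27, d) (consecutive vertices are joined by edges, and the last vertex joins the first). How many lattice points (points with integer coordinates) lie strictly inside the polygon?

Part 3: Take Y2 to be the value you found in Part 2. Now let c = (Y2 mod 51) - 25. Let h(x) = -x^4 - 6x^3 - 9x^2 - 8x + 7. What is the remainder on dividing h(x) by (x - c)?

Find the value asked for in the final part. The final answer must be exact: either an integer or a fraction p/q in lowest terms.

Part 1: remainder = value at the root: 2*(21)^2 + 1*(21)^1 + 1 = (882) + (21) + (1) = 904; answer 904
Part 2: Y1 = 904; d = -3; cross terms: (-10*6 - 5*-34)=110, (5*-3 - -27*6)=147, (-27*-34 - -10*-3)=888; twice the area = |1145| = 1145; area = 1145/2; boundary points = 5 + 1 + 1 = 7; strictly interior points = area - boundary/2 + 1 = 570; answer 570
Part 3: Y2 = 570; c = -16; remainder = value at the root: -1*(-16)^4 - 6*(-16)^3 - 9*(-16)^2 - 8*(-16)^1 + 7 = (-65536) + (24576) + (-2304) + (128) + (7) = -43129; answer -43129

-43129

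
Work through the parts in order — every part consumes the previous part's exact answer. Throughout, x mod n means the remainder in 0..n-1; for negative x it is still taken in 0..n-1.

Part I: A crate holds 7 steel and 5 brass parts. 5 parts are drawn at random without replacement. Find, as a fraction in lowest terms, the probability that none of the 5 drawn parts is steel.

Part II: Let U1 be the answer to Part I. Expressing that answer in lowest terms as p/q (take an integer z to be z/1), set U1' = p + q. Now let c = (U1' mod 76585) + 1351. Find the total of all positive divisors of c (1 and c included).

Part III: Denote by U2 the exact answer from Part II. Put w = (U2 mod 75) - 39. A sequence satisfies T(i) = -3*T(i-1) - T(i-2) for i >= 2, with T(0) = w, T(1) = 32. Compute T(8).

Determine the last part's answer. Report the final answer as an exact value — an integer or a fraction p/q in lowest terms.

-20274

Part I: total draws C(12,5) = 792; favorable C(5,5) = 1; P = 1/792; answer 1/792
Part II: U1 = 1/792; threaded value p + q = 793; c = 2144; 2144 = 2^5 * 67; sigma = (1 + 2 + 4 + 8 + 16 + 32) * (1 + 67) = 63 * 68 = 4284; answer 4284
Part III: U2 = 4284; w = -30; T(2) = -3*(32) - 1*(-30) = -66; iterating: T(2)=-66, T(3)=166, T(4)=-432, T(5)=1130, T(6)=-2958, T(7)=7744, T(8)=-20274; answer -20274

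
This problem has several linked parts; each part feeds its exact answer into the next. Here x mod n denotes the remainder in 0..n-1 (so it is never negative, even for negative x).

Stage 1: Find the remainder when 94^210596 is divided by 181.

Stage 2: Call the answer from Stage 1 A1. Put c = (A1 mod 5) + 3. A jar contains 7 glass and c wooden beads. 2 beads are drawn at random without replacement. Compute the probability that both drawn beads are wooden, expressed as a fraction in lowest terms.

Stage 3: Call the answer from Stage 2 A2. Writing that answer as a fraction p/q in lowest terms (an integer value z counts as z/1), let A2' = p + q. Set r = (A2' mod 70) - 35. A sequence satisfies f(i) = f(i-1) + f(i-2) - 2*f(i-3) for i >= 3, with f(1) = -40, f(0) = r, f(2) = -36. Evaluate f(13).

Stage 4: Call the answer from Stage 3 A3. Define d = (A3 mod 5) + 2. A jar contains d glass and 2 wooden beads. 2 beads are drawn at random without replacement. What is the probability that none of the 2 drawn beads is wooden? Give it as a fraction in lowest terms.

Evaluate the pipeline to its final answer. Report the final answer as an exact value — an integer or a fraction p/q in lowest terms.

Stage 1: squarings mod 181: 94^1=94, 94^2=148, 94^4=3, 94^8=9, 94^16=81, 94^32=45, 94^64=34, 94^128=70, 94^256=13, 94^512=169, 94^1024=144, 94^2048=102, 94^4096=87, 94^8192=148, 94^16384=3, 94^32768=9, 94^65536=81, 94^131072=45; 94^210596 = 94^4 * 94^32 * 94^128 * 94^512 * 94^1024 * 94^4096 * 94^8192 * 94^65536 * 94^131072 = 121 (mod 181); answer 121
Stage 2: A1 = 121; c = 4; total draws C(11,2) = 55; favorable C(4,2) = 6; P = 6/55; answer 6/55
Stage 3: A2 = 6/55; threaded value p + q = 61; r = 26; f(3) = 1*(-36) + 1*(-40) - 2*(26) = -128; iterating: f(3)=-128, f(4)=-84, f(5)=-140, f(6)=32, f(7)=60, f(8)=372, f(9)=368, f(10)=620, f(11)=244, f(12)=128, f(13)=-868; answer -868
Stage 4: A3 = -868; d = 4; total draws C(6,2) = 15; favorable C(4,2) = 6; P = 2/5; answer 2/5

2/5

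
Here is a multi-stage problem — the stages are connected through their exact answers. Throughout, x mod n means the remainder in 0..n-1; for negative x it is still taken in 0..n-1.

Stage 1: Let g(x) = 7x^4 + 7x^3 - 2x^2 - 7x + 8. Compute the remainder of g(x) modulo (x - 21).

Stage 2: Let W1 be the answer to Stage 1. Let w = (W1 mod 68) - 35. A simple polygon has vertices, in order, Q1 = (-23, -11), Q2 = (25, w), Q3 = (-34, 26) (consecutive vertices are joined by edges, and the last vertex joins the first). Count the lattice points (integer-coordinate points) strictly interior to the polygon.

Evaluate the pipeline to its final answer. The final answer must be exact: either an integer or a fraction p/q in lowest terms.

Stage 1: remainder = value at the root: 7*(21)^4 + 7*(21)^3 - 2*(21)^2 - 7*(21)^1 + 8 = (1361367) + (64827) + (-882) + (-147) + (8) = 1425173; answer 1425173
Stage 2: W1 = 1425173; w = -6; cross terms: (-23*-6 - 25*-11)=413, (25*26 - -34*-6)=446, (-34*-11 - -23*26)=972; twice the area = |1831| = 1831; area = 1831/2; boundary points = 1 + 1 + 1 = 3; strictly interior points = area - boundary/2 + 1 = 915; answer 915

915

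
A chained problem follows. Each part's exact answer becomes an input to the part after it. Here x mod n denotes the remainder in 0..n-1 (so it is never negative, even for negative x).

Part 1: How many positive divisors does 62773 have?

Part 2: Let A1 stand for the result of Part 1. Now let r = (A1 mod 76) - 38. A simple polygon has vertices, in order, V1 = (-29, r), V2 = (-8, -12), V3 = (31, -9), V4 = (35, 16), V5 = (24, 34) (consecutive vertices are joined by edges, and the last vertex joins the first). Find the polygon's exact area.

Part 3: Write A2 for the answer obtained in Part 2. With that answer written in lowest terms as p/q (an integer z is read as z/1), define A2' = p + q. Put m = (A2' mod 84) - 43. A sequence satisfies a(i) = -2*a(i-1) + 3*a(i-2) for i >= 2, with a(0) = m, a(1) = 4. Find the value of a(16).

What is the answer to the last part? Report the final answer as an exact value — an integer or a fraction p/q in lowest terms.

150663538

Part 1: 62773 is prime, so its only divisors are 1 and 62773; count = 2; answer 2
Part 2: A1 = 2; r = -36; cross terms: (-29*-12 - -8*-36)=60, (-8*-9 - 31*-12)=444, (31*16 - 35*-9)=811, (35*34 - 24*16)=806, (24*-36 - -29*34)=122; twice the area = |2243| = 2243; area = 2243/2; answer 2243/2
Part 3: A2 = 2243/2; threaded value p + q = 2245; m = 18; a(2) = -2*(4) + 3*(18) = 46; iterating: a(2)=46, a(3)=-80, a(4)=298, a(5)=-836, a(6)=2566, a(7)=-7640, a(8)=22978, a(9)=-68876, a(10)=206686, a(11)=-620000, a(12)=1860058, a(13)=-5580116, a(14)=16740406, a(15)=-50221160, a(16)=150663538; answer 150663538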